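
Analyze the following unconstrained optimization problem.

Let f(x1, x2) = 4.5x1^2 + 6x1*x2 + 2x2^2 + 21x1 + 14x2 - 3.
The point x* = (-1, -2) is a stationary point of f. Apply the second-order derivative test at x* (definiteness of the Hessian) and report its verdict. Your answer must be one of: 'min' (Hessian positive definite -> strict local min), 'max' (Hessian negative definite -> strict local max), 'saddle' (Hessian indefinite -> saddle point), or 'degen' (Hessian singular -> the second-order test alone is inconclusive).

Compute the Hessian H = grad^2 f:
  H = [[9, 6], [6, 4]]
Verify stationarity: grad f(x*) = H x* + g = (0, 0).
Eigenvalues of H: 0, 13.
H has a zero eigenvalue (singular; positive semidefinite but not definite), so H is neither positive definite, negative definite, nor indefinite. The second-order test alone is inconclusive -> degen.
(Indeed, f is constant along the null direction of H through x*, so x* is not a strict local extremum.)

degen


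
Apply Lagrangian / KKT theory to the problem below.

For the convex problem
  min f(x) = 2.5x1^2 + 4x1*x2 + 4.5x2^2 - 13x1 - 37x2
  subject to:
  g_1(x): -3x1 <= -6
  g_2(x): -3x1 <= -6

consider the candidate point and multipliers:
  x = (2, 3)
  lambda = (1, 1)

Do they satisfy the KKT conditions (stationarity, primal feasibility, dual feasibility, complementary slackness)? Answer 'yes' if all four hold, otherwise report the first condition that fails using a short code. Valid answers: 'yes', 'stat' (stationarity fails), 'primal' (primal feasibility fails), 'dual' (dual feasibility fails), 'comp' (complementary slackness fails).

Gradient of f: grad f(x) = Q x + c = (9, -2)
Constraint values g_i(x) = a_i^T x - b_i:
  g_1((2, 3)) = 0
  g_2((2, 3)) = 0
Stationarity residual: grad f(x) + sum_i lambda_i a_i = (3, -2)
  -> stationarity FAILS
Primal feasibility (all g_i <= 0): OK
Dual feasibility (all lambda_i >= 0): OK
Complementary slackness (lambda_i * g_i(x) = 0 for all i): OK

Verdict: the first failing condition is stationarity -> stat.

stat


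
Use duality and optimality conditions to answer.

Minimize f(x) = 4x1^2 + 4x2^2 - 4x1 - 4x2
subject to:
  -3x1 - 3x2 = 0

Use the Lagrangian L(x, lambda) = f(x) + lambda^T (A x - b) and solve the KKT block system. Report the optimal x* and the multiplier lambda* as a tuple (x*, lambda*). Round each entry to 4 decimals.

Form the Lagrangian:
  L(x, lambda) = (1/2) x^T Q x + c^T x + lambda^T (A x - b)
Stationarity (grad_x L = 0): Q x + c + A^T lambda = 0.
Primal feasibility: A x = b.

This gives the KKT block system:
  [ Q   A^T ] [ x     ]   [-c ]
  [ A    0  ] [ lambda ] = [ b ]

Solving the linear system:
  x*      = (0, 0)
  lambda* = (-1.3333)
  f(x*)   = 0

x* = (0, 0), lambda* = (-1.3333)


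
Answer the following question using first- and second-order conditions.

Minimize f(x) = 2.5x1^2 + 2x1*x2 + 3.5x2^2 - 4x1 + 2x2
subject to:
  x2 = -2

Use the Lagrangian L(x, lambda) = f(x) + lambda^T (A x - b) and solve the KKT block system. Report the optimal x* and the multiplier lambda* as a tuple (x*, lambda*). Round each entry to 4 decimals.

Form the Lagrangian:
  L(x, lambda) = (1/2) x^T Q x + c^T x + lambda^T (A x - b)
Stationarity (grad_x L = 0): Q x + c + A^T lambda = 0.
Primal feasibility: A x = b.

This gives the KKT block system:
  [ Q   A^T ] [ x     ]   [-c ]
  [ A    0  ] [ lambda ] = [ b ]

Solving the linear system:
  x*      = (1.6, -2)
  lambda* = (8.8)
  f(x*)   = 3.6

x* = (1.6, -2), lambda* = (8.8)


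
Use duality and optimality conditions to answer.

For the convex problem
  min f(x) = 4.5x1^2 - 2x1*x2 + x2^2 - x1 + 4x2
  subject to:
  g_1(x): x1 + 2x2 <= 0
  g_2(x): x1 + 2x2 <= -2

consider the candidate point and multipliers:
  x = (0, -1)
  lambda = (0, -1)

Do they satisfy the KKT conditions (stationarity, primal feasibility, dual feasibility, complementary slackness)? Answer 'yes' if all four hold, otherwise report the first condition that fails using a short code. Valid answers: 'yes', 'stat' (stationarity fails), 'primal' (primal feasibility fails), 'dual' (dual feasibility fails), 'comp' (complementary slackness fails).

Gradient of f: grad f(x) = Q x + c = (1, 2)
Constraint values g_i(x) = a_i^T x - b_i:
  g_1((0, -1)) = -2
  g_2((0, -1)) = 0
Stationarity residual: grad f(x) + sum_i lambda_i a_i = (0, 0)
  -> stationarity OK
Primal feasibility (all g_i <= 0): OK
Dual feasibility (all lambda_i >= 0): FAILS
Complementary slackness (lambda_i * g_i(x) = 0 for all i): OK

Verdict: the first failing condition is dual_feasibility -> dual.

dual


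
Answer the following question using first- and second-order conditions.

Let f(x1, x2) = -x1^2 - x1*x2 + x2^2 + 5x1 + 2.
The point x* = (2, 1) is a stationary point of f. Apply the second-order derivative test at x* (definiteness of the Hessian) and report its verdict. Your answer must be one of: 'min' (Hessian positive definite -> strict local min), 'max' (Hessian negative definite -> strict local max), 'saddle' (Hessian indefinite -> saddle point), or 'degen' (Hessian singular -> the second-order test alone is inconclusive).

Compute the Hessian H = grad^2 f:
  H = [[-2, -1], [-1, 2]]
Verify stationarity: grad f(x*) = H x* + g = (0, 0).
Eigenvalues of H: -2.2361, 2.2361.
Eigenvalues have mixed signs, so H is indefinite -> x* is a saddle point.

saddle


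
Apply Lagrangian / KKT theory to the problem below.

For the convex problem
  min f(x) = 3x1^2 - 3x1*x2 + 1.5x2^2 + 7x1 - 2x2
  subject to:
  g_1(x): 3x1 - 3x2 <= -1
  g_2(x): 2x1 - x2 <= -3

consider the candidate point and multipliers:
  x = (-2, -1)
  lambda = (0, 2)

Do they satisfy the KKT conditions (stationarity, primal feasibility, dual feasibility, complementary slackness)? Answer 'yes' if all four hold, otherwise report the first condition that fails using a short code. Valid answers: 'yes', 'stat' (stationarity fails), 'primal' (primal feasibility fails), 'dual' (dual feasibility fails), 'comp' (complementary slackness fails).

Gradient of f: grad f(x) = Q x + c = (-2, 1)
Constraint values g_i(x) = a_i^T x - b_i:
  g_1((-2, -1)) = -2
  g_2((-2, -1)) = 0
Stationarity residual: grad f(x) + sum_i lambda_i a_i = (2, -1)
  -> stationarity FAILS
Primal feasibility (all g_i <= 0): OK
Dual feasibility (all lambda_i >= 0): OK
Complementary slackness (lambda_i * g_i(x) = 0 for all i): OK

Verdict: the first failing condition is stationarity -> stat.

stat


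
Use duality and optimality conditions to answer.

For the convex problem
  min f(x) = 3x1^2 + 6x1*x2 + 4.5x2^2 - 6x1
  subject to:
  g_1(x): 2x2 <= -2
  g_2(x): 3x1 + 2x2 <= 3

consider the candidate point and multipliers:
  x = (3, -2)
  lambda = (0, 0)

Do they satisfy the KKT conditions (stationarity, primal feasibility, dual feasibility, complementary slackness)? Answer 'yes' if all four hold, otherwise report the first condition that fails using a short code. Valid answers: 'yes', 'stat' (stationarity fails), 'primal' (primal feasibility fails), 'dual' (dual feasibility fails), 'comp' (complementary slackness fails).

Gradient of f: grad f(x) = Q x + c = (0, 0)
Constraint values g_i(x) = a_i^T x - b_i:
  g_1((3, -2)) = -2
  g_2((3, -2)) = 2
Stationarity residual: grad f(x) + sum_i lambda_i a_i = (0, 0)
  -> stationarity OK
Primal feasibility (all g_i <= 0): FAILS
Dual feasibility (all lambda_i >= 0): OK
Complementary slackness (lambda_i * g_i(x) = 0 for all i): OK

Verdict: the first failing condition is primal_feasibility -> primal.

primal


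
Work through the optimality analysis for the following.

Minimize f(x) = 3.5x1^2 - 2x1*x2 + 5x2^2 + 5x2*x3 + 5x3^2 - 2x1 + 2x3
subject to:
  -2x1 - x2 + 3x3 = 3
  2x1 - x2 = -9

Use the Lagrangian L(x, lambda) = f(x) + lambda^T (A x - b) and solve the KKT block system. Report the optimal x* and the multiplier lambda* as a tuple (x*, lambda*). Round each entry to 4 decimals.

Form the Lagrangian:
  L(x, lambda) = (1/2) x^T Q x + c^T x + lambda^T (A x - b)
Stationarity (grad_x L = 0): Q x + c + A^T lambda = 0.
Primal feasibility: A x = b.

This gives the KKT block system:
  [ Q   A^T ] [ x     ]   [-c ]
  [ A    0  ] [ lambda ] = [ b ]

Solving the linear system:
  x*      = (-3.787, 1.4261, -1.0493)
  lambda* = (0.4541, 16.1345)
  f(x*)   = 74.6618

x* = (-3.787, 1.4261, -1.0493), lambda* = (0.4541, 16.1345)


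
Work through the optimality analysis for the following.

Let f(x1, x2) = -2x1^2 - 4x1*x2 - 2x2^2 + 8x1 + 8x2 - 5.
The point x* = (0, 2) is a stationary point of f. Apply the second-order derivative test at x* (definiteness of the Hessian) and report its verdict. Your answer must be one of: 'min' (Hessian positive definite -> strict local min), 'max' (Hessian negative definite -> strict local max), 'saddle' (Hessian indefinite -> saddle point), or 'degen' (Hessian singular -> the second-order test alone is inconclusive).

Compute the Hessian H = grad^2 f:
  H = [[-4, -4], [-4, -4]]
Verify stationarity: grad f(x*) = H x* + g = (0, 0).
Eigenvalues of H: -8, 0.
H has a zero eigenvalue (singular; negative semidefinite but not definite), so H is neither positive definite, negative definite, nor indefinite. The second-order test alone is inconclusive -> degen.
(Indeed, f is constant along the null direction of H through x*, so x* is not a strict local extremum.)

degen


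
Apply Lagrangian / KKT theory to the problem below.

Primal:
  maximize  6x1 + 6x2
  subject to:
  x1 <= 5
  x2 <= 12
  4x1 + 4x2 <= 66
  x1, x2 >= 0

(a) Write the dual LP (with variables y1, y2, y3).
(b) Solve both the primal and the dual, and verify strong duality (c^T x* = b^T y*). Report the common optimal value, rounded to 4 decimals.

The standard primal-dual pair for 'max c^T x s.t. A x <= b, x >= 0' is:
  Dual:  min b^T y  s.t.  A^T y >= c,  y >= 0.

So the dual LP is:
  minimize  5y1 + 12y2 + 66y3
  subject to:
    y1 + 4y3 >= 6
    y2 + 4y3 >= 6
    y1, y2, y3 >= 0

Solving the primal: x* = (4.5, 12).
  primal value c^T x* = 99.
Solving the dual: y* = (0, 0, 1.5).
  dual value b^T y* = 99.
Strong duality: c^T x* = b^T y*. Confirmed.

99


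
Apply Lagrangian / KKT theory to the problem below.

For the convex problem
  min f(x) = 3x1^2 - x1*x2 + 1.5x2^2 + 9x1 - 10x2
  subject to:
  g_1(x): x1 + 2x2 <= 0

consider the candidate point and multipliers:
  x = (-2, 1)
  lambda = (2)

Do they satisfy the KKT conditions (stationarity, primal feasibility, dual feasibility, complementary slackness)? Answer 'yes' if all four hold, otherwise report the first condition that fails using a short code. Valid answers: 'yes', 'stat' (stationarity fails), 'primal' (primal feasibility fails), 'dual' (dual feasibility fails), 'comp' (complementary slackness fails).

Gradient of f: grad f(x) = Q x + c = (-4, -5)
Constraint values g_i(x) = a_i^T x - b_i:
  g_1((-2, 1)) = 0
Stationarity residual: grad f(x) + sum_i lambda_i a_i = (-2, -1)
  -> stationarity FAILS
Primal feasibility (all g_i <= 0): OK
Dual feasibility (all lambda_i >= 0): OK
Complementary slackness (lambda_i * g_i(x) = 0 for all i): OK

Verdict: the first failing condition is stationarity -> stat.

stat


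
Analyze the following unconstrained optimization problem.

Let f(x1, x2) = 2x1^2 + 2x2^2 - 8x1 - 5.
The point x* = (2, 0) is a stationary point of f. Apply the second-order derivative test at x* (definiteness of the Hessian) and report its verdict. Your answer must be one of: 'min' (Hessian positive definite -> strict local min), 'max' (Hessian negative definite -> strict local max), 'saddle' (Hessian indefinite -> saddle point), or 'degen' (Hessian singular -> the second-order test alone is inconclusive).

Compute the Hessian H = grad^2 f:
  H = [[4, 0], [0, 4]]
Verify stationarity: grad f(x*) = H x* + g = (0, 0).
Eigenvalues of H: 4, 4.
Both eigenvalues > 0, so H is positive definite -> x* is a strict local min.

min


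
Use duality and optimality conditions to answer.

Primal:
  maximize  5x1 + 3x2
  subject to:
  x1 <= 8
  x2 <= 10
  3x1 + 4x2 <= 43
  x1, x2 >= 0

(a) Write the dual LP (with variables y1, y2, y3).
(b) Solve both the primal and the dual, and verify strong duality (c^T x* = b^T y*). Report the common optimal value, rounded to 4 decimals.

The standard primal-dual pair for 'max c^T x s.t. A x <= b, x >= 0' is:
  Dual:  min b^T y  s.t.  A^T y >= c,  y >= 0.

So the dual LP is:
  minimize  8y1 + 10y2 + 43y3
  subject to:
    y1 + 3y3 >= 5
    y2 + 4y3 >= 3
    y1, y2, y3 >= 0

Solving the primal: x* = (8, 4.75).
  primal value c^T x* = 54.25.
Solving the dual: y* = (2.75, 0, 0.75).
  dual value b^T y* = 54.25.
Strong duality: c^T x* = b^T y*. Confirmed.

54.25


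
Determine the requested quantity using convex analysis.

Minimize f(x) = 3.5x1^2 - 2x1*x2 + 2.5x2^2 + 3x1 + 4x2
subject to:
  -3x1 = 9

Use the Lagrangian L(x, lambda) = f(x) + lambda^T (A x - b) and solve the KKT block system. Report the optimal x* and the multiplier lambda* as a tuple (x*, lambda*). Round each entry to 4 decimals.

Form the Lagrangian:
  L(x, lambda) = (1/2) x^T Q x + c^T x + lambda^T (A x - b)
Stationarity (grad_x L = 0): Q x + c + A^T lambda = 0.
Primal feasibility: A x = b.

This gives the KKT block system:
  [ Q   A^T ] [ x     ]   [-c ]
  [ A    0  ] [ lambda ] = [ b ]

Solving the linear system:
  x*      = (-3, -2)
  lambda* = (-4.6667)
  f(x*)   = 12.5

x* = (-3, -2), lambda* = (-4.6667)


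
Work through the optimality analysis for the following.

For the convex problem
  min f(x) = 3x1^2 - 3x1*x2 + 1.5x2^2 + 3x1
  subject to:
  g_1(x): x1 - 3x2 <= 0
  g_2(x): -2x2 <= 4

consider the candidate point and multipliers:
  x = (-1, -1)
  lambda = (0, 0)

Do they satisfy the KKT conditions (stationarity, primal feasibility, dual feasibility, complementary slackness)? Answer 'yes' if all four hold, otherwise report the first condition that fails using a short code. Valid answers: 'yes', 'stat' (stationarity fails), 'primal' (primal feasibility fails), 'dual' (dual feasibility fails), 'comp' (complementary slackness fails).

Gradient of f: grad f(x) = Q x + c = (0, 0)
Constraint values g_i(x) = a_i^T x - b_i:
  g_1((-1, -1)) = 2
  g_2((-1, -1)) = -2
Stationarity residual: grad f(x) + sum_i lambda_i a_i = (0, 0)
  -> stationarity OK
Primal feasibility (all g_i <= 0): FAILS
Dual feasibility (all lambda_i >= 0): OK
Complementary slackness (lambda_i * g_i(x) = 0 for all i): OK

Verdict: the first failing condition is primal_feasibility -> primal.

primal


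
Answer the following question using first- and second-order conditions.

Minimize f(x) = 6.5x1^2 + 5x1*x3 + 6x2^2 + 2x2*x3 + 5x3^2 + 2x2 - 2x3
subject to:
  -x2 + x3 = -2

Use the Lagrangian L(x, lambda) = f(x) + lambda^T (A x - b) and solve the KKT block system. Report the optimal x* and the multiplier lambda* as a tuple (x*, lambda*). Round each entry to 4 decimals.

Form the Lagrangian:
  L(x, lambda) = (1/2) x^T Q x + c^T x + lambda^T (A x - b)
Stationarity (grad_x L = 0): Q x + c + A^T lambda = 0.
Primal feasibility: A x = b.

This gives the KKT block system:
  [ Q   A^T ] [ x     ]   [-c ]
  [ A    0  ] [ lambda ] = [ b ]

Solving the linear system:
  x*      = (0.4473, 0.8371, -1.1629)
  lambda* = (9.7188)
  f(x*)   = 11.7188

x* = (0.4473, 0.8371, -1.1629), lambda* = (9.7188)


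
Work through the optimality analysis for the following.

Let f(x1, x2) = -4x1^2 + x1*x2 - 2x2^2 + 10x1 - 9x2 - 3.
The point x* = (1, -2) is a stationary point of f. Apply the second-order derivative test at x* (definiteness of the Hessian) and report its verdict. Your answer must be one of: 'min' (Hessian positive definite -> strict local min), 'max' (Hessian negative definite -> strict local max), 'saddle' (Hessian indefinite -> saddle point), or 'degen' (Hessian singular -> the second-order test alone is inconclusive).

Compute the Hessian H = grad^2 f:
  H = [[-8, 1], [1, -4]]
Verify stationarity: grad f(x*) = H x* + g = (0, 0).
Eigenvalues of H: -8.2361, -3.7639.
Both eigenvalues < 0, so H is negative definite -> x* is a strict local max.

max


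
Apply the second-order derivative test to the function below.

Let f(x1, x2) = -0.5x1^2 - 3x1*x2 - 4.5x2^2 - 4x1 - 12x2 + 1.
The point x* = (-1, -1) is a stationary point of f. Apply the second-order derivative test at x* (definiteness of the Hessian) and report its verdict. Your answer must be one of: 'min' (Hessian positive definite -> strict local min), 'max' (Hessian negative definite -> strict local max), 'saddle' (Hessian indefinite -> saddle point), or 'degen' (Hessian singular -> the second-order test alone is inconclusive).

Compute the Hessian H = grad^2 f:
  H = [[-1, -3], [-3, -9]]
Verify stationarity: grad f(x*) = H x* + g = (0, 0).
Eigenvalues of H: -10, 0.
H has a zero eigenvalue (singular; negative semidefinite but not definite), so H is neither positive definite, negative definite, nor indefinite. The second-order test alone is inconclusive -> degen.
(Indeed, f is constant along the null direction of H through x*, so x* is not a strict local extremum.)

degen


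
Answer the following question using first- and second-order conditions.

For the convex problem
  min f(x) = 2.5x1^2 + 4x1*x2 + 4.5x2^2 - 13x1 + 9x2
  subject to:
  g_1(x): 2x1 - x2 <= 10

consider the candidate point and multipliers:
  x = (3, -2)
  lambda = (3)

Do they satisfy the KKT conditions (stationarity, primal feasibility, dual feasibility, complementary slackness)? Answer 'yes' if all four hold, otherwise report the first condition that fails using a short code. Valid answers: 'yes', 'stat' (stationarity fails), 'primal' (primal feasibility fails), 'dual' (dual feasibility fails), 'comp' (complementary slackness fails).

Gradient of f: grad f(x) = Q x + c = (-6, 3)
Constraint values g_i(x) = a_i^T x - b_i:
  g_1((3, -2)) = -2
Stationarity residual: grad f(x) + sum_i lambda_i a_i = (0, 0)
  -> stationarity OK
Primal feasibility (all g_i <= 0): OK
Dual feasibility (all lambda_i >= 0): OK
Complementary slackness (lambda_i * g_i(x) = 0 for all i): FAILS

Verdict: the first failing condition is complementary_slackness -> comp.

comp


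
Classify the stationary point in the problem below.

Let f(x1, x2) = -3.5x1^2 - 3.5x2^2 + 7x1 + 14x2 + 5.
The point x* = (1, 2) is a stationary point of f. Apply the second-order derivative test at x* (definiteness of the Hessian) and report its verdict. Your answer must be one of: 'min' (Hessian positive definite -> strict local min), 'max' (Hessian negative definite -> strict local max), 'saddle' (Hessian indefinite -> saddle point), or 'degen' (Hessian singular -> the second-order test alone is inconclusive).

Compute the Hessian H = grad^2 f:
  H = [[-7, 0], [0, -7]]
Verify stationarity: grad f(x*) = H x* + g = (0, 0).
Eigenvalues of H: -7, -7.
Both eigenvalues < 0, so H is negative definite -> x* is a strict local max.

max


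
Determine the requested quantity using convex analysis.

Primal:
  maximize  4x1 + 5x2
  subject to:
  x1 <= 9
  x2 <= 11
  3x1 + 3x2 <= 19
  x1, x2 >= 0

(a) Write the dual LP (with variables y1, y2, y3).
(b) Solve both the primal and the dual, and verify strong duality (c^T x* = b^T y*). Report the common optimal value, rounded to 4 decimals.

The standard primal-dual pair for 'max c^T x s.t. A x <= b, x >= 0' is:
  Dual:  min b^T y  s.t.  A^T y >= c,  y >= 0.

So the dual LP is:
  minimize  9y1 + 11y2 + 19y3
  subject to:
    y1 + 3y3 >= 4
    y2 + 3y3 >= 5
    y1, y2, y3 >= 0

Solving the primal: x* = (0, 6.3333).
  primal value c^T x* = 31.6667.
Solving the dual: y* = (0, 0, 1.6667).
  dual value b^T y* = 31.6667.
Strong duality: c^T x* = b^T y*. Confirmed.

31.6667


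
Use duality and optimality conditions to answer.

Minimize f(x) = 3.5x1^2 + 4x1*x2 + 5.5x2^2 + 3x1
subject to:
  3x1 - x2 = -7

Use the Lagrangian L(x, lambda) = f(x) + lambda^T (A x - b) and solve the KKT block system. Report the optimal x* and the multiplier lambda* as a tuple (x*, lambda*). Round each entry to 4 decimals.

Form the Lagrangian:
  L(x, lambda) = (1/2) x^T Q x + c^T x + lambda^T (A x - b)
Stationarity (grad_x L = 0): Q x + c + A^T lambda = 0.
Primal feasibility: A x = b.

This gives the KKT block system:
  [ Q   A^T ] [ x     ]   [-c ]
  [ A    0  ] [ lambda ] = [ b ]

Solving the linear system:
  x*      = (-2.0154, 0.9538)
  lambda* = (2.4308)
  f(x*)   = 5.4846

x* = (-2.0154, 0.9538), lambda* = (2.4308)


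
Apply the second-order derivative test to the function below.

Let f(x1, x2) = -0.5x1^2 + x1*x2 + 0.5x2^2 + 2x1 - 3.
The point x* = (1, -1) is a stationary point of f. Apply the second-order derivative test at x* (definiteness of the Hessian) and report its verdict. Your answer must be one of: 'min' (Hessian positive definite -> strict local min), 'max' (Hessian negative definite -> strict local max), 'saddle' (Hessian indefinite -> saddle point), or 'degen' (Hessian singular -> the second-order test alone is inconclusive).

Compute the Hessian H = grad^2 f:
  H = [[-1, 1], [1, 1]]
Verify stationarity: grad f(x*) = H x* + g = (0, 0).
Eigenvalues of H: -1.4142, 1.4142.
Eigenvalues have mixed signs, so H is indefinite -> x* is a saddle point.

saddle


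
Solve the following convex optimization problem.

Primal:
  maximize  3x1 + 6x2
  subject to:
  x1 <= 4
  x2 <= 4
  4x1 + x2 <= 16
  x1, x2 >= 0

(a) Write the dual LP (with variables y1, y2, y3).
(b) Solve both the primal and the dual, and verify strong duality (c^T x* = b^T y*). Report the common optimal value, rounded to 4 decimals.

The standard primal-dual pair for 'max c^T x s.t. A x <= b, x >= 0' is:
  Dual:  min b^T y  s.t.  A^T y >= c,  y >= 0.

So the dual LP is:
  minimize  4y1 + 4y2 + 16y3
  subject to:
    y1 + 4y3 >= 3
    y2 + y3 >= 6
    y1, y2, y3 >= 0

Solving the primal: x* = (3, 4).
  primal value c^T x* = 33.
Solving the dual: y* = (0, 5.25, 0.75).
  dual value b^T y* = 33.
Strong duality: c^T x* = b^T y*. Confirmed.

33


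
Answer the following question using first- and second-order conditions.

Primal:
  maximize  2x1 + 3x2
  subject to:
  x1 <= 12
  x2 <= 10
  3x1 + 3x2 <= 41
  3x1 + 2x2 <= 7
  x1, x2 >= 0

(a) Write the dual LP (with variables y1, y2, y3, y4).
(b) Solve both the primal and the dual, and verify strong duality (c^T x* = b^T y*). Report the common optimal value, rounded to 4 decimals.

The standard primal-dual pair for 'max c^T x s.t. A x <= b, x >= 0' is:
  Dual:  min b^T y  s.t.  A^T y >= c,  y >= 0.

So the dual LP is:
  minimize  12y1 + 10y2 + 41y3 + 7y4
  subject to:
    y1 + 3y3 + 3y4 >= 2
    y2 + 3y3 + 2y4 >= 3
    y1, y2, y3, y4 >= 0

Solving the primal: x* = (0, 3.5).
  primal value c^T x* = 10.5.
Solving the dual: y* = (0, 0, 0, 1.5).
  dual value b^T y* = 10.5.
Strong duality: c^T x* = b^T y*. Confirmed.

10.5


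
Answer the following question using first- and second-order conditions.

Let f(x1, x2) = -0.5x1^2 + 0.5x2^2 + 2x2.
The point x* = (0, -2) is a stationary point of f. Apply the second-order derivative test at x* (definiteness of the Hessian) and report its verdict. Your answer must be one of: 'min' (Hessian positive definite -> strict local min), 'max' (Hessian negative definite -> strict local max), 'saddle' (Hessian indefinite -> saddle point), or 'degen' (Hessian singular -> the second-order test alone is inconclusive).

Compute the Hessian H = grad^2 f:
  H = [[-1, 0], [0, 1]]
Verify stationarity: grad f(x*) = H x* + g = (0, 0).
Eigenvalues of H: -1, 1.
Eigenvalues have mixed signs, so H is indefinite -> x* is a saddle point.

saddle


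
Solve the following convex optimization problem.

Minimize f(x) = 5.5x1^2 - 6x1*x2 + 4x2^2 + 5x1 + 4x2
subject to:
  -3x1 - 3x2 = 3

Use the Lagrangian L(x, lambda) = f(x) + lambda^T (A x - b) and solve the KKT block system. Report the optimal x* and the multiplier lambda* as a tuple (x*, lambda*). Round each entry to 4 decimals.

Form the Lagrangian:
  L(x, lambda) = (1/2) x^T Q x + c^T x + lambda^T (A x - b)
Stationarity (grad_x L = 0): Q x + c + A^T lambda = 0.
Primal feasibility: A x = b.

This gives the KKT block system:
  [ Q   A^T ] [ x     ]   [-c ]
  [ A    0  ] [ lambda ] = [ b ]

Solving the linear system:
  x*      = (-0.4839, -0.5161)
  lambda* = (0.9247)
  f(x*)   = -3.629

x* = (-0.4839, -0.5161), lambda* = (0.9247)


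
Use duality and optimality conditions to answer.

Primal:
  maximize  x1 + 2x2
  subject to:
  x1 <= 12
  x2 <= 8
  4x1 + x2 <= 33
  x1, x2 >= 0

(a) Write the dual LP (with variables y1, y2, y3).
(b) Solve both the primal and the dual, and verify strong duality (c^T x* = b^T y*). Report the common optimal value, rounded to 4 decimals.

The standard primal-dual pair for 'max c^T x s.t. A x <= b, x >= 0' is:
  Dual:  min b^T y  s.t.  A^T y >= c,  y >= 0.

So the dual LP is:
  minimize  12y1 + 8y2 + 33y3
  subject to:
    y1 + 4y3 >= 1
    y2 + y3 >= 2
    y1, y2, y3 >= 0

Solving the primal: x* = (6.25, 8).
  primal value c^T x* = 22.25.
Solving the dual: y* = (0, 1.75, 0.25).
  dual value b^T y* = 22.25.
Strong duality: c^T x* = b^T y*. Confirmed.

22.25


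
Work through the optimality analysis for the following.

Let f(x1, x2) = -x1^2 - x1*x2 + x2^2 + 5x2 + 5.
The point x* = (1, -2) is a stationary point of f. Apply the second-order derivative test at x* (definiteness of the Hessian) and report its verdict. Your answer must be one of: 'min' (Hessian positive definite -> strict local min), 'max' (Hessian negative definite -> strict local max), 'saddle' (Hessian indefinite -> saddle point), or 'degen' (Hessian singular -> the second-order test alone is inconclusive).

Compute the Hessian H = grad^2 f:
  H = [[-2, -1], [-1, 2]]
Verify stationarity: grad f(x*) = H x* + g = (0, 0).
Eigenvalues of H: -2.2361, 2.2361.
Eigenvalues have mixed signs, so H is indefinite -> x* is a saddle point.

saddle


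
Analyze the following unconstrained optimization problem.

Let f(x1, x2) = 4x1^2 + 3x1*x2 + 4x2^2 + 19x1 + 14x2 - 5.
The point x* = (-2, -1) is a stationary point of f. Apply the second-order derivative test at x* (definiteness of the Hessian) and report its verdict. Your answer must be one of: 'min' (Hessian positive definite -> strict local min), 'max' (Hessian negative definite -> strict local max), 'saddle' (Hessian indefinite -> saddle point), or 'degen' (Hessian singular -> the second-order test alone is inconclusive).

Compute the Hessian H = grad^2 f:
  H = [[8, 3], [3, 8]]
Verify stationarity: grad f(x*) = H x* + g = (0, 0).
Eigenvalues of H: 5, 11.
Both eigenvalues > 0, so H is positive definite -> x* is a strict local min.

min


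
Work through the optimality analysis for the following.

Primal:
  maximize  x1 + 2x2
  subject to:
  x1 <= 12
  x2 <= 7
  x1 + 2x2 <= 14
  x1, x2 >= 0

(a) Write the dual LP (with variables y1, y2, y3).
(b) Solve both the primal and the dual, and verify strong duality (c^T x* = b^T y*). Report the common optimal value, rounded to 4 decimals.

The standard primal-dual pair for 'max c^T x s.t. A x <= b, x >= 0' is:
  Dual:  min b^T y  s.t.  A^T y >= c,  y >= 0.

So the dual LP is:
  minimize  12y1 + 7y2 + 14y3
  subject to:
    y1 + y3 >= 1
    y2 + 2y3 >= 2
    y1, y2, y3 >= 0

Solving the primal: x* = (0, 7).
  primal value c^T x* = 14.
Solving the dual: y* = (0, 0, 1).
  dual value b^T y* = 14.
Strong duality: c^T x* = b^T y*. Confirmed.

14


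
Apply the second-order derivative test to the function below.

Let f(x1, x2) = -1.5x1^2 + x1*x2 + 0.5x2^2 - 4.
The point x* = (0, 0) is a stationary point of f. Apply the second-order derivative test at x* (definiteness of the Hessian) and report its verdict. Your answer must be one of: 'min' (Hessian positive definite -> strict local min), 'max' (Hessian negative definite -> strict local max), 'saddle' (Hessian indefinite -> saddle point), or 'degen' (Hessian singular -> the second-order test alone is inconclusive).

Compute the Hessian H = grad^2 f:
  H = [[-3, 1], [1, 1]]
Verify stationarity: grad f(x*) = H x* + g = (0, 0).
Eigenvalues of H: -3.2361, 1.2361.
Eigenvalues have mixed signs, so H is indefinite -> x* is a saddle point.

saddle


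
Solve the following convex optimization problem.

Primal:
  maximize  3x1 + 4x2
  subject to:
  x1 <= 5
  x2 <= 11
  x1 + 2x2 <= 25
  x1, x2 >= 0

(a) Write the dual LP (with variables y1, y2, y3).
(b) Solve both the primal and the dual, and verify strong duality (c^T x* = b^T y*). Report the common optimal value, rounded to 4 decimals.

The standard primal-dual pair for 'max c^T x s.t. A x <= b, x >= 0' is:
  Dual:  min b^T y  s.t.  A^T y >= c,  y >= 0.

So the dual LP is:
  minimize  5y1 + 11y2 + 25y3
  subject to:
    y1 + y3 >= 3
    y2 + 2y3 >= 4
    y1, y2, y3 >= 0

Solving the primal: x* = (5, 10).
  primal value c^T x* = 55.
Solving the dual: y* = (1, 0, 2).
  dual value b^T y* = 55.
Strong duality: c^T x* = b^T y*. Confirmed.

55


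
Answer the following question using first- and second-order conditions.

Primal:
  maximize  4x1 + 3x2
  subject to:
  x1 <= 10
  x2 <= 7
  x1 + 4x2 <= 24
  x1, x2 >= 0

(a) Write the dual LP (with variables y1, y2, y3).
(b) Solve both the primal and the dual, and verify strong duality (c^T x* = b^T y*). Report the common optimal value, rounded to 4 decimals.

The standard primal-dual pair for 'max c^T x s.t. A x <= b, x >= 0' is:
  Dual:  min b^T y  s.t.  A^T y >= c,  y >= 0.

So the dual LP is:
  minimize  10y1 + 7y2 + 24y3
  subject to:
    y1 + y3 >= 4
    y2 + 4y3 >= 3
    y1, y2, y3 >= 0

Solving the primal: x* = (10, 3.5).
  primal value c^T x* = 50.5.
Solving the dual: y* = (3.25, 0, 0.75).
  dual value b^T y* = 50.5.
Strong duality: c^T x* = b^T y*. Confirmed.

50.5


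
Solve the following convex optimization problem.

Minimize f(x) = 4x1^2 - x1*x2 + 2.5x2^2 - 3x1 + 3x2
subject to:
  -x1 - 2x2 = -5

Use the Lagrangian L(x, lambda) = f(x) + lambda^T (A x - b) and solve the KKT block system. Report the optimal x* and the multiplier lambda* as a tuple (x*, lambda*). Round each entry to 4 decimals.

Form the Lagrangian:
  L(x, lambda) = (1/2) x^T Q x + c^T x + lambda^T (A x - b)
Stationarity (grad_x L = 0): Q x + c + A^T lambda = 0.
Primal feasibility: A x = b.

This gives the KKT block system:
  [ Q   A^T ] [ x     ]   [-c ]
  [ A    0  ] [ lambda ] = [ b ]

Solving the linear system:
  x*      = (1.2927, 1.8537)
  lambda* = (5.4878)
  f(x*)   = 14.561

x* = (1.2927, 1.8537), lambda* = (5.4878)


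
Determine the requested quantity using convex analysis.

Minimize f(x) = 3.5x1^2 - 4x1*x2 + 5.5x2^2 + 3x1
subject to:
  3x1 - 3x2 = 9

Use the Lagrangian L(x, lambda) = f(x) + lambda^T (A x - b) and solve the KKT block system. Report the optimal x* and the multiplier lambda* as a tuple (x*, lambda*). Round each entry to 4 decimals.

Form the Lagrangian:
  L(x, lambda) = (1/2) x^T Q x + c^T x + lambda^T (A x - b)
Stationarity (grad_x L = 0): Q x + c + A^T lambda = 0.
Primal feasibility: A x = b.

This gives the KKT block system:
  [ Q   A^T ] [ x     ]   [-c ]
  [ A    0  ] [ lambda ] = [ b ]

Solving the linear system:
  x*      = (1.8, -1.2)
  lambda* = (-6.8)
  f(x*)   = 33.3

x* = (1.8, -1.2), lambda* = (-6.8)


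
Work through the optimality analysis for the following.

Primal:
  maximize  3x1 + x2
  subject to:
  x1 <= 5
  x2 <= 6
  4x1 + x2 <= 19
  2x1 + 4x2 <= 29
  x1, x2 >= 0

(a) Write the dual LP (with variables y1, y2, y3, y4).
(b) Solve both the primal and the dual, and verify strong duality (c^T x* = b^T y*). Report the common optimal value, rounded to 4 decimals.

The standard primal-dual pair for 'max c^T x s.t. A x <= b, x >= 0' is:
  Dual:  min b^T y  s.t.  A^T y >= c,  y >= 0.

So the dual LP is:
  minimize  5y1 + 6y2 + 19y3 + 29y4
  subject to:
    y1 + 4y3 + 2y4 >= 3
    y2 + y3 + 4y4 >= 1
    y1, y2, y3, y4 >= 0

Solving the primal: x* = (3.3571, 5.5714).
  primal value c^T x* = 15.6429.
Solving the dual: y* = (0, 0, 0.7143, 0.0714).
  dual value b^T y* = 15.6429.
Strong duality: c^T x* = b^T y*. Confirmed.

15.6429


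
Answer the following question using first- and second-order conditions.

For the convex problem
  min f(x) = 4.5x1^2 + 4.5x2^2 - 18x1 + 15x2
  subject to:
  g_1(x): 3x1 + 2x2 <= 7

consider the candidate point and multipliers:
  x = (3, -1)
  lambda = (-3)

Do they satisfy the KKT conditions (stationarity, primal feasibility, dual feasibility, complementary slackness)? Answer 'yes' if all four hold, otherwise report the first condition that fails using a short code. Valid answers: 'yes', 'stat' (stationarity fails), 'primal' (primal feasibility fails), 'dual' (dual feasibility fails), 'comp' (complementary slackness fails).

Gradient of f: grad f(x) = Q x + c = (9, 6)
Constraint values g_i(x) = a_i^T x - b_i:
  g_1((3, -1)) = 0
Stationarity residual: grad f(x) + sum_i lambda_i a_i = (0, 0)
  -> stationarity OK
Primal feasibility (all g_i <= 0): OK
Dual feasibility (all lambda_i >= 0): FAILS
Complementary slackness (lambda_i * g_i(x) = 0 for all i): OK

Verdict: the first failing condition is dual_feasibility -> dual.

dual


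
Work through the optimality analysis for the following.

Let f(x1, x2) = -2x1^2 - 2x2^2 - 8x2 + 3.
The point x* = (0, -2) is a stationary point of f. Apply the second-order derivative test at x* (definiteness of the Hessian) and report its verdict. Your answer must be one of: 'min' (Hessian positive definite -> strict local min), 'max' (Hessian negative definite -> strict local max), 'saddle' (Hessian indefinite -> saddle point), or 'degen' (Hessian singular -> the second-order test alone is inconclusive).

Compute the Hessian H = grad^2 f:
  H = [[-4, 0], [0, -4]]
Verify stationarity: grad f(x*) = H x* + g = (0, 0).
Eigenvalues of H: -4, -4.
Both eigenvalues < 0, so H is negative definite -> x* is a strict local max.

max


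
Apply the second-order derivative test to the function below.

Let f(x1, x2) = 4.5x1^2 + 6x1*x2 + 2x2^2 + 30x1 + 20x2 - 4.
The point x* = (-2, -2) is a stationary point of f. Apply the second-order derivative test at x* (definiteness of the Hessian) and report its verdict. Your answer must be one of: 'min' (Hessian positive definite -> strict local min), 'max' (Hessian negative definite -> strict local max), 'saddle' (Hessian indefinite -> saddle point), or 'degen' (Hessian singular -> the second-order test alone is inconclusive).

Compute the Hessian H = grad^2 f:
  H = [[9, 6], [6, 4]]
Verify stationarity: grad f(x*) = H x* + g = (0, 0).
Eigenvalues of H: 0, 13.
H has a zero eigenvalue (singular; positive semidefinite but not definite), so H is neither positive definite, negative definite, nor indefinite. The second-order test alone is inconclusive -> degen.
(Indeed, f is constant along the null direction of H through x*, so x* is not a strict local extremum.)

degen


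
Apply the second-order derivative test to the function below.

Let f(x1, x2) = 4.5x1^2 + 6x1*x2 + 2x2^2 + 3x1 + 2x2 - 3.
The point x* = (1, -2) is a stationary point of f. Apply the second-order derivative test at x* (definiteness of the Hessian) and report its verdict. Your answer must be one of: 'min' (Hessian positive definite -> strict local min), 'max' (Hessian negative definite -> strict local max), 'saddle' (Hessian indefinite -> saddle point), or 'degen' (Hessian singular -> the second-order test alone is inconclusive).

Compute the Hessian H = grad^2 f:
  H = [[9, 6], [6, 4]]
Verify stationarity: grad f(x*) = H x* + g = (0, 0).
Eigenvalues of H: 0, 13.
H has a zero eigenvalue (singular; positive semidefinite but not definite), so H is neither positive definite, negative definite, nor indefinite. The second-order test alone is inconclusive -> degen.
(Indeed, f is constant along the null direction of H through x*, so x* is not a strict local extremum.)

degen


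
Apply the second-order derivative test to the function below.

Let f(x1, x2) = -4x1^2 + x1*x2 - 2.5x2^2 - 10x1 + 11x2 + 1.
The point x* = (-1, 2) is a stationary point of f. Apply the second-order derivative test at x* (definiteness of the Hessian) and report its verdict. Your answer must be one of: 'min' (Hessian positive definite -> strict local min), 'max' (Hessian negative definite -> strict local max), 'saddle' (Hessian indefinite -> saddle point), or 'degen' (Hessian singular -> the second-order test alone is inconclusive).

Compute the Hessian H = grad^2 f:
  H = [[-8, 1], [1, -5]]
Verify stationarity: grad f(x*) = H x* + g = (0, 0).
Eigenvalues of H: -8.3028, -4.6972.
Both eigenvalues < 0, so H is negative definite -> x* is a strict local max.

max


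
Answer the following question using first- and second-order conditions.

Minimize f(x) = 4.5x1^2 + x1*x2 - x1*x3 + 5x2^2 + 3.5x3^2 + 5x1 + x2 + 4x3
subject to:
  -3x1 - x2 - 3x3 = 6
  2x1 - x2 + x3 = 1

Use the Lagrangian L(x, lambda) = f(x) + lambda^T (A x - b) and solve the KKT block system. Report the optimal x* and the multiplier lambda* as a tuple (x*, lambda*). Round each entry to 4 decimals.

Form the Lagrangian:
  L(x, lambda) = (1/2) x^T Q x + c^T x + lambda^T (A x - b)
Stationarity (grad_x L = 0): Q x + c + A^T lambda = 0.
Primal feasibility: A x = b.

This gives the KKT block system:
  [ Q   A^T ] [ x     ]   [-c ]
  [ A    0  ] [ lambda ] = [ b ]

Solving the linear system:
  x*      = (0.2093, -2.093, -1.5116)
  lambda* = (-6.6279, -13.093)
  f(x*)   = 22.8837

x* = (0.2093, -2.093, -1.5116), lambda* = (-6.6279, -13.093)


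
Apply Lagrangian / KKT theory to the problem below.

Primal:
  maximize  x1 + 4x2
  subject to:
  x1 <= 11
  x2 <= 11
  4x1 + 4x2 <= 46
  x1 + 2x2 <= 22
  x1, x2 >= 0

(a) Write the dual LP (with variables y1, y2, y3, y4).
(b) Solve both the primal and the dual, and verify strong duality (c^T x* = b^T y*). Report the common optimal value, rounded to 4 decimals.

The standard primal-dual pair for 'max c^T x s.t. A x <= b, x >= 0' is:
  Dual:  min b^T y  s.t.  A^T y >= c,  y >= 0.

So the dual LP is:
  minimize  11y1 + 11y2 + 46y3 + 22y4
  subject to:
    y1 + 4y3 + y4 >= 1
    y2 + 4y3 + 2y4 >= 4
    y1, y2, y3, y4 >= 0

Solving the primal: x* = (0, 11).
  primal value c^T x* = 44.
Solving the dual: y* = (0, 2, 0, 1).
  dual value b^T y* = 44.
Strong duality: c^T x* = b^T y*. Confirmed.

44


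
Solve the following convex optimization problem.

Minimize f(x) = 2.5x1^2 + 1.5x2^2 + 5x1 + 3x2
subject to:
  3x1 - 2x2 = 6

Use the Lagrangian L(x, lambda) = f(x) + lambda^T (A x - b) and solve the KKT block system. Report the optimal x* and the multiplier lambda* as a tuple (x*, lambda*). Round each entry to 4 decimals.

Form the Lagrangian:
  L(x, lambda) = (1/2) x^T Q x + c^T x + lambda^T (A x - b)
Stationarity (grad_x L = 0): Q x + c + A^T lambda = 0.
Primal feasibility: A x = b.

This gives the KKT block system:
  [ Q   A^T ] [ x     ]   [-c ]
  [ A    0  ] [ lambda ] = [ b ]

Solving the linear system:
  x*      = (0.3404, -2.4894)
  lambda* = (-2.234)
  f(x*)   = 3.8191

x* = (0.3404, -2.4894), lambda* = (-2.234)


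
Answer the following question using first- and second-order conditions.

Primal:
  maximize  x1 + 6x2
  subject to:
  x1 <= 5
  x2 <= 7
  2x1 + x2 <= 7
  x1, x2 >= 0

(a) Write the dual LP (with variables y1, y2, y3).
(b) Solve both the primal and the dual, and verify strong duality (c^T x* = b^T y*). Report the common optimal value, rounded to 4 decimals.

The standard primal-dual pair for 'max c^T x s.t. A x <= b, x >= 0' is:
  Dual:  min b^T y  s.t.  A^T y >= c,  y >= 0.

So the dual LP is:
  minimize  5y1 + 7y2 + 7y3
  subject to:
    y1 + 2y3 >= 1
    y2 + y3 >= 6
    y1, y2, y3 >= 0

Solving the primal: x* = (0, 7).
  primal value c^T x* = 42.
Solving the dual: y* = (0, 5.5, 0.5).
  dual value b^T y* = 42.
Strong duality: c^T x* = b^T y*. Confirmed.

42


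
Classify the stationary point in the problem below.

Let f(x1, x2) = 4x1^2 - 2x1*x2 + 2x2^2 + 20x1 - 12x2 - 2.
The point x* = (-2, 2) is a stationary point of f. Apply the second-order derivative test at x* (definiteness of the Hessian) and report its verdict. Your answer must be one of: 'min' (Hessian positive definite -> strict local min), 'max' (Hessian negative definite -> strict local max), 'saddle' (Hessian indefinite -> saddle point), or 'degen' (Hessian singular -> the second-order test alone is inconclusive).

Compute the Hessian H = grad^2 f:
  H = [[8, -2], [-2, 4]]
Verify stationarity: grad f(x*) = H x* + g = (0, 0).
Eigenvalues of H: 3.1716, 8.8284.
Both eigenvalues > 0, so H is positive definite -> x* is a strict local min.

min


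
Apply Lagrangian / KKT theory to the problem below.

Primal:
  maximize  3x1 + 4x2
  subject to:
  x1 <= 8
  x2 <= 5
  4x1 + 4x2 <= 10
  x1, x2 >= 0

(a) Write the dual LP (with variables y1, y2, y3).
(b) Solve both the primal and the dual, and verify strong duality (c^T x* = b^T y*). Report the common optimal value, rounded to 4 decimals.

The standard primal-dual pair for 'max c^T x s.t. A x <= b, x >= 0' is:
  Dual:  min b^T y  s.t.  A^T y >= c,  y >= 0.

So the dual LP is:
  minimize  8y1 + 5y2 + 10y3
  subject to:
    y1 + 4y3 >= 3
    y2 + 4y3 >= 4
    y1, y2, y3 >= 0

Solving the primal: x* = (0, 2.5).
  primal value c^T x* = 10.
Solving the dual: y* = (0, 0, 1).
  dual value b^T y* = 10.
Strong duality: c^T x* = b^T y*. Confirmed.

10
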